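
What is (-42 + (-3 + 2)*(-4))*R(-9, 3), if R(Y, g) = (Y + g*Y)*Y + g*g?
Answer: -12654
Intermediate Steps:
R(Y, g) = g² + Y*(Y + Y*g) (R(Y, g) = (Y + Y*g)*Y + g² = Y*(Y + Y*g) + g² = g² + Y*(Y + Y*g))
(-42 + (-3 + 2)*(-4))*R(-9, 3) = (-42 + (-3 + 2)*(-4))*((-9)² + 3² + 3*(-9)²) = (-42 - 1*(-4))*(81 + 9 + 3*81) = (-42 + 4)*(81 + 9 + 243) = -38*333 = -12654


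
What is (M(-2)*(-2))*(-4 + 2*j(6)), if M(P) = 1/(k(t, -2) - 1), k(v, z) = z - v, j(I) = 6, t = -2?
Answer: 16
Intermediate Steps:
M(P) = -1 (M(P) = 1/((-2 - 1*(-2)) - 1) = 1/((-2 + 2) - 1) = 1/(0 - 1) = 1/(-1) = -1)
(M(-2)*(-2))*(-4 + 2*j(6)) = (-1*(-2))*(-4 + 2*6) = 2*(-4 + 12) = 2*8 = 16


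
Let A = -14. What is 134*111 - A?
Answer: 14888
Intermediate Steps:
134*111 - A = 134*111 - 1*(-14) = 14874 + 14 = 14888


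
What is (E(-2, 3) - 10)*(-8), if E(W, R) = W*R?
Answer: 128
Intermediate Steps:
E(W, R) = R*W
(E(-2, 3) - 10)*(-8) = (3*(-2) - 10)*(-8) = (-6 - 10)*(-8) = -16*(-8) = 128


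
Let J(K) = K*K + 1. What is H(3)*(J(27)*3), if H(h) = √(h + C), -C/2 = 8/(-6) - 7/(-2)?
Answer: 1460*I*√3 ≈ 2528.8*I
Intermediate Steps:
C = -13/3 (C = -2*(8/(-6) - 7/(-2)) = -2*(8*(-⅙) - 7*(-½)) = -2*(-4/3 + 7/2) = -2*13/6 = -13/3 ≈ -4.3333)
J(K) = 1 + K² (J(K) = K² + 1 = 1 + K²)
H(h) = √(-13/3 + h) (H(h) = √(h - 13/3) = √(-13/3 + h))
H(3)*(J(27)*3) = (√(-39 + 9*3)/3)*((1 + 27²)*3) = (√(-39 + 27)/3)*((1 + 729)*3) = (√(-12)/3)*(730*3) = ((2*I*√3)/3)*2190 = (2*I*√3/3)*2190 = 1460*I*√3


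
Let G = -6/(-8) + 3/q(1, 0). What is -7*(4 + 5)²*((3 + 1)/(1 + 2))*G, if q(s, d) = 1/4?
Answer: -9639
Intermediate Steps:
q(s, d) = ¼
G = 51/4 (G = -6/(-8) + 3/(¼) = -6*(-⅛) + 3*4 = ¾ + 12 = 51/4 ≈ 12.750)
-7*(4 + 5)²*((3 + 1)/(1 + 2))*G = -7*(4 + 5)²*((3 + 1)/(1 + 2))*51/4 = -7*9²*(4/3)*51/4 = -7*81*(4*(⅓))*51/4 = -7*81*(4/3)*51/4 = -756*51/4 = -7*1377 = -9639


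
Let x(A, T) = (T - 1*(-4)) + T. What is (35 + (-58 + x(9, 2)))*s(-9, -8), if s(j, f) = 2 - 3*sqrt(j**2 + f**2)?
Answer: -30 + 45*sqrt(145) ≈ 511.87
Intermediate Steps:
x(A, T) = 4 + 2*T (x(A, T) = (T + 4) + T = (4 + T) + T = 4 + 2*T)
s(j, f) = 2 - 3*sqrt(f**2 + j**2)
(35 + (-58 + x(9, 2)))*s(-9, -8) = (35 + (-58 + (4 + 2*2)))*(2 - 3*sqrt((-8)**2 + (-9)**2)) = (35 + (-58 + (4 + 4)))*(2 - 3*sqrt(64 + 81)) = (35 + (-58 + 8))*(2 - 3*sqrt(145)) = (35 - 50)*(2 - 3*sqrt(145)) = -15*(2 - 3*sqrt(145)) = -30 + 45*sqrt(145)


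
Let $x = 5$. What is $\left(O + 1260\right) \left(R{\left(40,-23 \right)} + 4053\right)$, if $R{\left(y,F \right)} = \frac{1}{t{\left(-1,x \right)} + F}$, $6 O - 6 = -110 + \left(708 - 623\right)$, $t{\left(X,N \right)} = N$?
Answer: $\frac{550138573}{108} \approx 5.0939 \cdot 10^{6}$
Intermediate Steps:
$O = - \frac{19}{6}$ ($O = 1 + \frac{-110 + \left(708 - 623\right)}{6} = 1 + \frac{-110 + 85}{6} = 1 + \frac{1}{6} \left(-25\right) = 1 - \frac{25}{6} = - \frac{19}{6} \approx -3.1667$)
$R{\left(y,F \right)} = \frac{1}{5 + F}$
$\left(O + 1260\right) \left(R{\left(40,-23 \right)} + 4053\right) = \left(- \frac{19}{6} + 1260\right) \left(\frac{1}{5 - 23} + 4053\right) = \frac{7541 \left(\frac{1}{-18} + 4053\right)}{6} = \frac{7541 \left(- \frac{1}{18} + 4053\right)}{6} = \frac{7541}{6} \cdot \frac{72953}{18} = \frac{550138573}{108}$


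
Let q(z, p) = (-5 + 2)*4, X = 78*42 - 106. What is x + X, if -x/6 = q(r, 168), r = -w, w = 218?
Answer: 3242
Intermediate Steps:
r = -218 (r = -1*218 = -218)
X = 3170 (X = 3276 - 106 = 3170)
q(z, p) = -12 (q(z, p) = -3*4 = -12)
x = 72 (x = -6*(-12) = 72)
x + X = 72 + 3170 = 3242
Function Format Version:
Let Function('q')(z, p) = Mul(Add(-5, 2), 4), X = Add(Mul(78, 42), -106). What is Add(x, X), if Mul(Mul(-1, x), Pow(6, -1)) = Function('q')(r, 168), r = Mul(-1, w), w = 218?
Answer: 3242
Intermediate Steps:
r = -218 (r = Mul(-1, 218) = -218)
X = 3170 (X = Add(3276, -106) = 3170)
Function('q')(z, p) = -12 (Function('q')(z, p) = Mul(-3, 4) = -12)
x = 72 (x = Mul(-6, -12) = 72)
Add(x, X) = Add(72, 3170) = 3242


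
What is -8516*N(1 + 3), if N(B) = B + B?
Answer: -68128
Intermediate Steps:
N(B) = 2*B
-8516*N(1 + 3) = -17032*(1 + 3) = -17032*4 = -8516*8 = -68128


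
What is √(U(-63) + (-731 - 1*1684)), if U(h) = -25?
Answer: 2*I*√610 ≈ 49.396*I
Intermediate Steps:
√(U(-63) + (-731 - 1*1684)) = √(-25 + (-731 - 1*1684)) = √(-25 + (-731 - 1684)) = √(-25 - 2415) = √(-2440) = 2*I*√610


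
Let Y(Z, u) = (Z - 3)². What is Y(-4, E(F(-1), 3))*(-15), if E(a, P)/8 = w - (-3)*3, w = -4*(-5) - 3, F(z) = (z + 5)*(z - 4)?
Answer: -735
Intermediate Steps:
F(z) = (-4 + z)*(5 + z) (F(z) = (5 + z)*(-4 + z) = (-4 + z)*(5 + z))
w = 17 (w = 20 - 3 = 17)
E(a, P) = 208 (E(a, P) = 8*(17 - (-3)*3) = 8*(17 - 1*(-9)) = 8*(17 + 9) = 8*26 = 208)
Y(Z, u) = (-3 + Z)²
Y(-4, E(F(-1), 3))*(-15) = (-3 - 4)²*(-15) = (-7)²*(-15) = 49*(-15) = -735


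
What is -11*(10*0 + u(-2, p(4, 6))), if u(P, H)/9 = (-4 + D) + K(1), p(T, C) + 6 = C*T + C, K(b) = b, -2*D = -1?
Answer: 495/2 ≈ 247.50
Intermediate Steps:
D = ½ (D = -½*(-1) = ½ ≈ 0.50000)
p(T, C) = -6 + C + C*T (p(T, C) = -6 + (C*T + C) = -6 + (C + C*T) = -6 + C + C*T)
u(P, H) = -45/2 (u(P, H) = 9*((-4 + ½) + 1) = 9*(-7/2 + 1) = 9*(-5/2) = -45/2)
-11*(10*0 + u(-2, p(4, 6))) = -11*(10*0 - 45/2) = -11*(0 - 45/2) = -11*(-45/2) = 495/2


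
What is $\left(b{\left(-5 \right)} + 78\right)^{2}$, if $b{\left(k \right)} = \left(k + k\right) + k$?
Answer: $3969$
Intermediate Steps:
$b{\left(k \right)} = 3 k$ ($b{\left(k \right)} = 2 k + k = 3 k$)
$\left(b{\left(-5 \right)} + 78\right)^{2} = \left(3 \left(-5\right) + 78\right)^{2} = \left(-15 + 78\right)^{2} = 63^{2} = 3969$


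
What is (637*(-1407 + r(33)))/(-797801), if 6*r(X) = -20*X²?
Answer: 139503/34687 ≈ 4.0218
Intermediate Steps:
r(X) = -10*X²/3 (r(X) = (-20*X²)/6 = -10*X²/3)
(637*(-1407 + r(33)))/(-797801) = (637*(-1407 - 10/3*33²))/(-797801) = (637*(-1407 - 10/3*1089))*(-1/797801) = (637*(-1407 - 3630))*(-1/797801) = (637*(-5037))*(-1/797801) = -3208569*(-1/797801) = 139503/34687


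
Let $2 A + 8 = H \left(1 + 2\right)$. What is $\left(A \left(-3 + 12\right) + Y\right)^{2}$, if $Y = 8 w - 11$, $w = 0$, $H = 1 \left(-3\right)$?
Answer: $\frac{30625}{4} \approx 7656.3$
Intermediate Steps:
$H = -3$
$A = - \frac{17}{2}$ ($A = -4 + \frac{\left(-3\right) \left(1 + 2\right)}{2} = -4 + \frac{\left(-3\right) 3}{2} = -4 + \frac{1}{2} \left(-9\right) = -4 - \frac{9}{2} = - \frac{17}{2} \approx -8.5$)
$Y = -11$ ($Y = 8 \cdot 0 - 11 = 0 - 11 = -11$)
$\left(A \left(-3 + 12\right) + Y\right)^{2} = \left(- \frac{17 \left(-3 + 12\right)}{2} - 11\right)^{2} = \left(\left(- \frac{17}{2}\right) 9 - 11\right)^{2} = \left(- \frac{153}{2} - 11\right)^{2} = \left(- \frac{175}{2}\right)^{2} = \frac{30625}{4}$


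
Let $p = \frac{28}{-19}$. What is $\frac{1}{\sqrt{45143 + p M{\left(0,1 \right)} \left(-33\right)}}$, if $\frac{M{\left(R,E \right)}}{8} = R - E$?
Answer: $\frac{\sqrt{646247}}{170065} \approx 0.004727$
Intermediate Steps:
$M{\left(R,E \right)} = - 8 E + 8 R$ ($M{\left(R,E \right)} = 8 \left(R - E\right) = - 8 E + 8 R$)
$p = - \frac{28}{19}$ ($p = 28 \left(- \frac{1}{19}\right) = - \frac{28}{19} \approx -1.4737$)
$\frac{1}{\sqrt{45143 + p M{\left(0,1 \right)} \left(-33\right)}} = \frac{1}{\sqrt{45143 + - \frac{28 \left(\left(-8\right) 1 + 8 \cdot 0\right)}{19} \left(-33\right)}} = \frac{1}{\sqrt{45143 + - \frac{28 \left(-8 + 0\right)}{19} \left(-33\right)}} = \frac{1}{\sqrt{45143 + \left(- \frac{28}{19}\right) \left(-8\right) \left(-33\right)}} = \frac{1}{\sqrt{45143 + \frac{224}{19} \left(-33\right)}} = \frac{1}{\sqrt{45143 - \frac{7392}{19}}} = \frac{1}{\sqrt{\frac{850325}{19}}} = \frac{1}{\frac{5}{19} \sqrt{646247}} = \frac{\sqrt{646247}}{170065}$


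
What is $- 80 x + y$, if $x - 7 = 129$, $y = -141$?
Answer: $-11021$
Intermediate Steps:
$x = 136$ ($x = 7 + 129 = 136$)
$- 80 x + y = \left(-80\right) 136 - 141 = -10880 - 141 = -11021$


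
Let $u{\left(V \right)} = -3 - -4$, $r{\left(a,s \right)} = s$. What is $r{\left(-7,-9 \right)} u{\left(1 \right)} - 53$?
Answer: $-62$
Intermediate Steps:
$u{\left(V \right)} = 1$ ($u{\left(V \right)} = -3 + 4 = 1$)
$r{\left(-7,-9 \right)} u{\left(1 \right)} - 53 = \left(-9\right) 1 - 53 = -9 - 53 = -62$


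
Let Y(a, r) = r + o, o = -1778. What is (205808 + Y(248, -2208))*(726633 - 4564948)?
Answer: -774656409930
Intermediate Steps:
Y(a, r) = -1778 + r (Y(a, r) = r - 1778 = -1778 + r)
(205808 + Y(248, -2208))*(726633 - 4564948) = (205808 + (-1778 - 2208))*(726633 - 4564948) = (205808 - 3986)*(-3838315) = 201822*(-3838315) = -774656409930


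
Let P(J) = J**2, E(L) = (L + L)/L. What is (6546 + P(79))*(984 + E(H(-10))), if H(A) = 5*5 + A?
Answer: 12607982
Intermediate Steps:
H(A) = 25 + A
E(L) = 2 (E(L) = (2*L)/L = 2)
(6546 + P(79))*(984 + E(H(-10))) = (6546 + 79**2)*(984 + 2) = (6546 + 6241)*986 = 12787*986 = 12607982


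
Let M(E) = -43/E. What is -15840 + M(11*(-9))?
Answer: -1568117/99 ≈ -15840.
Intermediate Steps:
-15840 + M(11*(-9)) = -15840 - 43/(11*(-9)) = -15840 - 43/(-99) = -15840 - 43*(-1/99) = -15840 + 43/99 = -1568117/99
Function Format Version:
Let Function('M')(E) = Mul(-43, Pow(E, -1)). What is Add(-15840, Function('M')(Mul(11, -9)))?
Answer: Rational(-1568117, 99) ≈ -15840.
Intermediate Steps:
Add(-15840, Function('M')(Mul(11, -9))) = Add(-15840, Mul(-43, Pow(Mul(11, -9), -1))) = Add(-15840, Mul(-43, Pow(-99, -1))) = Add(-15840, Mul(-43, Rational(-1, 99))) = Add(-15840, Rational(43, 99)) = Rational(-1568117, 99)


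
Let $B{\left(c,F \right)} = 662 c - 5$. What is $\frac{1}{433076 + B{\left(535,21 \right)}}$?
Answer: $\frac{1}{787241} \approx 1.2703 \cdot 10^{-6}$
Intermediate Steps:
$B{\left(c,F \right)} = -5 + 662 c$
$\frac{1}{433076 + B{\left(535,21 \right)}} = \frac{1}{433076 + \left(-5 + 662 \cdot 535\right)} = \frac{1}{433076 + \left(-5 + 354170\right)} = \frac{1}{433076 + 354165} = \frac{1}{787241}$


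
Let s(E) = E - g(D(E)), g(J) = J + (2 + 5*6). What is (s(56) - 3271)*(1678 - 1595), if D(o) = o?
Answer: -274149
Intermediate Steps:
g(J) = 32 + J (g(J) = J + (2 + 30) = J + 32 = 32 + J)
s(E) = -32 (s(E) = E - (32 + E) = E + (-32 - E) = -32)
(s(56) - 3271)*(1678 - 1595) = (-32 - 3271)*(1678 - 1595) = -3303*83 = -274149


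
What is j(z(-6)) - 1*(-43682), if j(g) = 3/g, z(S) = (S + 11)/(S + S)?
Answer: 218374/5 ≈ 43675.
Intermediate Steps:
z(S) = (11 + S)/(2*S) (z(S) = (11 + S)/((2*S)) = (11 + S)*(1/(2*S)) = (11 + S)/(2*S))
j(z(-6)) - 1*(-43682) = 3/(((½)*(11 - 6)/(-6))) - 1*(-43682) = 3/(((½)*(-⅙)*5)) + 43682 = 3/(-5/12) + 43682 = 3*(-12/5) + 43682 = -36/5 + 43682 = 218374/5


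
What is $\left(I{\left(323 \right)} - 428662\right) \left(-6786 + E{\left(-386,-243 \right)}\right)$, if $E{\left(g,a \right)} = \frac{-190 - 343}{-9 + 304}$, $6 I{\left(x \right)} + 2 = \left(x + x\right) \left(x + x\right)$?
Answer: $\frac{2157246821587}{885} \approx 2.4376 \cdot 10^{9}$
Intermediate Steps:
$I{\left(x \right)} = - \frac{1}{3} + \frac{2 x^{2}}{3}$ ($I{\left(x \right)} = - \frac{1}{3} + \frac{\left(x + x\right) \left(x + x\right)}{6} = - \frac{1}{3} + \frac{2 x 2 x}{6} = - \frac{1}{3} + \frac{4 x^{2}}{6} = - \frac{1}{3} + \frac{2 x^{2}}{3}$)
$E{\left(g,a \right)} = - \frac{533}{295}$
$\left(I{\left(323 \right)} - 428662\right) \left(-6786 + E{\left(-386,-243 \right)}\right) = \left(\left(- \frac{1}{3} + \frac{2 \cdot 323^{2}}{3}\right) - 428662\right) \left(-6786 - \frac{533}{295}\right) = \left(\left(- \frac{1}{3} + \frac{2}{3} \cdot 104329\right) - 428662\right) \left(- \frac{2002403}{295}\right) = \left(\left(- \frac{1}{3} + \frac{208658}{3}\right) - 428662\right) \left(- \frac{2002403}{295}\right) = \left(\frac{208657}{3} - 428662\right) \left(- \frac{2002403}{295}\right) = \left(- \frac{1077329}{3}\right) \left(- \frac{2002403}{295}\right) = \frac{2157246821587}{885}$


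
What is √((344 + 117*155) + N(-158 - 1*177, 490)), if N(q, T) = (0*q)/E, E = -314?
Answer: √18479 ≈ 135.94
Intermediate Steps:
N(q, T) = 0 (N(q, T) = (0*q)/(-314) = 0*(-1/314) = 0)
√((344 + 117*155) + N(-158 - 1*177, 490)) = √((344 + 117*155) + 0) = √((344 + 18135) + 0) = √(18479 + 0) = √18479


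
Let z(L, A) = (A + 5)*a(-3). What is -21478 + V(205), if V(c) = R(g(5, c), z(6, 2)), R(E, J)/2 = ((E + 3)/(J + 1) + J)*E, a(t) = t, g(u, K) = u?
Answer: -21692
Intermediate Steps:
z(L, A) = -15 - 3*A (z(L, A) = (A + 5)*(-3) = (5 + A)*(-3) = -15 - 3*A)
R(E, J) = 2*E*(J + (3 + E)/(1 + J)) (R(E, J) = 2*(((E + 3)/(J + 1) + J)*E) = 2*(((3 + E)/(1 + J) + J)*E) = 2*((J + (3 + E)/(1 + J))*E) = 2*(E*(J + (3 + E)/(1 + J))) = 2*E*(J + (3 + E)/(1 + J)))
V(c) = -214 (V(c) = 2*5*(3 + 5 + (-15 - 3*2) + (-15 - 3*2)²)/(1 + (-15 - 3*2)) = 2*5*(3 + 5 + (-15 - 6) + (-15 - 6)²)/(1 + (-15 - 6)) = 2*5*(3 + 5 - 21 + (-21)²)/(1 - 21) = 2*5*(3 + 5 - 21 + 441)/(-20) = 2*5*(-1/20)*428 = -214)
-21478 + V(205) = -21478 - 214 = -21692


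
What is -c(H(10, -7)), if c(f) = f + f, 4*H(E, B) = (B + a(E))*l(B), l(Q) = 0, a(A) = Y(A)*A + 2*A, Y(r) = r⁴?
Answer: 0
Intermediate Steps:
a(A) = A⁵ + 2*A (a(A) = A⁴*A + 2*A = A⁵ + 2*A)
H(E, B) = 0 (H(E, B) = ((B + E*(2 + E⁴))*0)/4 = (¼)*0 = 0)
c(f) = 2*f
-c(H(10, -7)) = -2*0 = -1*0 = 0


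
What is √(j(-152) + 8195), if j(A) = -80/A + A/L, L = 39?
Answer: √4497867777/741 ≈ 90.508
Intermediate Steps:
j(A) = -80/A + A/39
√(j(-152) + 8195) = √((-80/(-152) + (1/39)*(-152)) + 8195) = √((-80*(-1/152) - 152/39) + 8195) = √((10/19 - 152/39) + 8195) = √(-2498/741 + 8195) = √(6069997/741) = √4497867777/741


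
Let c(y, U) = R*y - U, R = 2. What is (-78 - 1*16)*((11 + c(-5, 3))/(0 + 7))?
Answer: 188/7 ≈ 26.857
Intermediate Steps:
c(y, U) = -U + 2*y (c(y, U) = 2*y - U = -U + 2*y)
(-78 - 1*16)*((11 + c(-5, 3))/(0 + 7)) = (-78 - 1*16)*((11 + (-1*3 + 2*(-5)))/(0 + 7)) = (-78 - 16)*((11 + (-3 - 10))/7) = -94*(11 - 13)/7 = -(-188)/7 = -94*(-2/7) = 188/7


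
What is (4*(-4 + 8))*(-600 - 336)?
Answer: -14976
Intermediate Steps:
(4*(-4 + 8))*(-600 - 336) = (4*4)*(-936) = 16*(-936) = -14976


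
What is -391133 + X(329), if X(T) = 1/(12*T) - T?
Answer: -1545491975/3948 ≈ -3.9146e+5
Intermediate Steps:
X(T) = -T + 1/(12*T) (X(T) = 1/(12*T) - T = -T + 1/(12*T))
-391133 + X(329) = -391133 + (-1*329 + (1/12)/329) = -391133 + (-329 + (1/12)*(1/329)) = -391133 + (-329 + 1/3948) = -391133 - 1298891/3948 = -1545491975/3948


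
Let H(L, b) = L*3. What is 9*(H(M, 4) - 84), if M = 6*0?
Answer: -756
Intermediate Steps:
M = 0
H(L, b) = 3*L
9*(H(M, 4) - 84) = 9*(3*0 - 84) = 9*(0 - 84) = 9*(-84) = -756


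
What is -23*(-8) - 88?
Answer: 96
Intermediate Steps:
-23*(-8) - 88 = 184 - 88 = 96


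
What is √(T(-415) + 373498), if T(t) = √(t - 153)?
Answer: √(373498 + 2*I*√142) ≈ 611.14 + 0.019*I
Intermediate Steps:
T(t) = √(-153 + t)
√(T(-415) + 373498) = √(√(-153 - 415) + 373498) = √(√(-568) + 373498) = √(2*I*√142 + 373498) = √(373498 + 2*I*√142)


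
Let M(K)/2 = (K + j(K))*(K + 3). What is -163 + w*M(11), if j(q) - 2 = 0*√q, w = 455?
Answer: 165457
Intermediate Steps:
j(q) = 2 (j(q) = 2 + 0*√q = 2 + 0 = 2)
M(K) = 2*(2 + K)*(3 + K) (M(K) = 2*((K + 2)*(K + 3)) = 2*((2 + K)*(3 + K)) = 2*(2 + K)*(3 + K))
-163 + w*M(11) = -163 + 455*(12 + 2*11² + 10*11) = -163 + 455*(12 + 2*121 + 110) = -163 + 455*(12 + 242 + 110) = -163 + 455*364 = -163 + 165620 = 165457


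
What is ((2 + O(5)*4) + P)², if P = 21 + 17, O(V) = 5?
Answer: 3600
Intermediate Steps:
P = 38
((2 + O(5)*4) + P)² = ((2 + 5*4) + 38)² = ((2 + 20) + 38)² = (22 + 38)² = 60² = 3600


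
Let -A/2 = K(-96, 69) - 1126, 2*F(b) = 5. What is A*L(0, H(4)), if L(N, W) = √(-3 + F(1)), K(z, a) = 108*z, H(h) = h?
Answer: 11494*I*√2 ≈ 16255.0*I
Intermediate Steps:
F(b) = 5/2 (F(b) = (½)*5 = 5/2)
L(N, W) = I*√2/2 (L(N, W) = √(-3 + 5/2) = √(-½) = I*√2/2)
A = 22988 (A = -2*(108*(-96) - 1126) = -2*(-10368 - 1126) = -2*(-11494) = 22988)
A*L(0, H(4)) = 22988*(I*√2/2) = 11494*I*√2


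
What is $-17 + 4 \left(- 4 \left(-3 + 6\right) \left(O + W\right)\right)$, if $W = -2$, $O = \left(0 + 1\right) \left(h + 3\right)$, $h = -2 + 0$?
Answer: $31$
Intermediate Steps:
$h = -2$
$O = 1$ ($O = \left(0 + 1\right) \left(-2 + 3\right) = 1 \cdot 1 = 1$)
$-17 + 4 \left(- 4 \left(-3 + 6\right) \left(O + W\right)\right) = -17 + 4 \left(- 4 \left(-3 + 6\right) \left(1 - 2\right)\right) = -17 + 4 \left(- 4 \cdot 3 \left(-1\right)\right) = -17 + 4 \left(\left(-4\right) \left(-3\right)\right) = -17 + 4 \cdot 12 = -17 + 48 = 31$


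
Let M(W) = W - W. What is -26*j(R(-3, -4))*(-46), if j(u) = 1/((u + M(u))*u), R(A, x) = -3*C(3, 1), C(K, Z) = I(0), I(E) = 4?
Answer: 299/36 ≈ 8.3056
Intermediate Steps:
C(K, Z) = 4
M(W) = 0
R(A, x) = -12 (R(A, x) = -3*4 = -12)
j(u) = u**(-2) (j(u) = 1/((u + 0)*u) = 1/(u*u) = u**(-2))
-26*j(R(-3, -4))*(-46) = -26/(-12)**2*(-46) = -26*1/144*(-46) = -13/72*(-46) = 299/36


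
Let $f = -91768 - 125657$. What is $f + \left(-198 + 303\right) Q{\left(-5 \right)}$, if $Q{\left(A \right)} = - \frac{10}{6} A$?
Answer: $-216550$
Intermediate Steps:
$Q{\left(A \right)} = - \frac{5 A}{3}$ ($Q{\left(A \right)} = \left(-10\right) \frac{1}{6} A = - \frac{5 A}{3}$)
$f = -217425$
$f + \left(-198 + 303\right) Q{\left(-5 \right)} = -217425 + \left(-198 + 303\right) \left(\left(- \frac{5}{3}\right) \left(-5\right)\right) = -217425 + 105 \cdot \frac{25}{3} = -217425 + 875 = -216550$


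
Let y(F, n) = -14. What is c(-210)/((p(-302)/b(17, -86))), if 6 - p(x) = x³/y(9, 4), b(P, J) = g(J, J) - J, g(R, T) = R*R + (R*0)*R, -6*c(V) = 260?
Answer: 1134770/6885881 ≈ 0.16480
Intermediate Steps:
c(V) = -130/3 (c(V) = -⅙*260 = -130/3)
g(R, T) = R² (g(R, T) = R² + 0*R = R² + 0 = R²)
b(P, J) = J² - J
p(x) = 6 + x³/14 (p(x) = 6 - x³/(-14) = 6 - x³*(-1)/14 = 6 - (-1)*x³/14 = 6 + x³/14)
c(-210)/((p(-302)/b(17, -86))) = -130*(-86*(-1 - 86)/(6 + (1/14)*(-302)³))/3 = -130*7482/(6 + (1/14)*(-27543608))/3 = -130*7482/(6 - 13771804/7)/3 = -130/(3*((-13771762/7*1/7482))) = -130/(3*(-6885881/26187)) = -130/3*(-26187/6885881) = 1134770/6885881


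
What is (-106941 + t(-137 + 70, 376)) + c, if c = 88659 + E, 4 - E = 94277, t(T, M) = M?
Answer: -112179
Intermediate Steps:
E = -94273 (E = 4 - 1*94277 = 4 - 94277 = -94273)
c = -5614 (c = 88659 - 94273 = -5614)
(-106941 + t(-137 + 70, 376)) + c = (-106941 + 376) - 5614 = -106565 - 5614 = -112179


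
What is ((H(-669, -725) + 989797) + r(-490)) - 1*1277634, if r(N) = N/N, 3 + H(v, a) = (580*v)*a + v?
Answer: 281025992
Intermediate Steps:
H(v, a) = -3 + v + 580*a*v (H(v, a) = -3 + ((580*v)*a + v) = -3 + (580*a*v + v) = -3 + (v + 580*a*v) = -3 + v + 580*a*v)
r(N) = 1
((H(-669, -725) + 989797) + r(-490)) - 1*1277634 = (((-3 - 669 + 580*(-725)*(-669)) + 989797) + 1) - 1*1277634 = (((-3 - 669 + 281314500) + 989797) + 1) - 1277634 = ((281313828 + 989797) + 1) - 1277634 = (282303625 + 1) - 1277634 = 282303626 - 1277634 = 281025992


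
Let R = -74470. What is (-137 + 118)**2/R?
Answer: -361/74470 ≈ -0.0048476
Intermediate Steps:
(-137 + 118)**2/R = (-137 + 118)**2/(-74470) = (-19)**2*(-1/74470) = 361*(-1/74470) = -361/74470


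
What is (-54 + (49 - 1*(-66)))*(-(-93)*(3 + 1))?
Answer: 22692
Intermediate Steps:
(-54 + (49 - 1*(-66)))*(-(-93)*(3 + 1)) = (-54 + (49 + 66))*(-(-93)*4) = (-54 + 115)*(-31*(-12)) = 61*372 = 22692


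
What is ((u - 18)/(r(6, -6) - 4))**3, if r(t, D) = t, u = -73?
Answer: -753571/8 ≈ -94196.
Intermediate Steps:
((u - 18)/(r(6, -6) - 4))**3 = ((-73 - 18)/(6 - 4))**3 = (-91/2)**3 = -753571/8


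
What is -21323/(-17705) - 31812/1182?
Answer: -89671279/3487885 ≈ -25.709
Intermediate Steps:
-21323/(-17705) - 31812/1182 = -21323*(-1/17705) - 31812*1/1182 = 21323/17705 - 5302/197 = -89671279/3487885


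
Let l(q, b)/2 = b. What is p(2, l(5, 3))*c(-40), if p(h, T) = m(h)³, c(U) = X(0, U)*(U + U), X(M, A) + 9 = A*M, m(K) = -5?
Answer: -90000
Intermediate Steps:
X(M, A) = -9 + A*M
l(q, b) = 2*b
c(U) = -18*U (c(U) = (-9 + U*0)*(U + U) = (-9 + 0)*(2*U) = -18*U)
p(h, T) = -125 (p(h, T) = (-5)³ = -125)
p(2, l(5, 3))*c(-40) = -(-2250)*(-40) = -125*720 = -90000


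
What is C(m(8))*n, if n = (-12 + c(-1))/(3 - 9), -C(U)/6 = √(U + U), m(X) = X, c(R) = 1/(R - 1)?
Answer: -50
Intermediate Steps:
c(R) = 1/(-1 + R)
C(U) = -6*√2*√U (C(U) = -6*√(U + U) = -6*√2*√U)
n = 25/12 (n = (-12 + 1/(-1 - 1))/(3 - 9) = (-12 + 1/(-2))/(-6) = (-12 - ½)*(-⅙) = -25/2*(-⅙) = 25/12 ≈ 2.0833)
C(m(8))*n = -6*√2*√8*(25/12) = -6*√2*2*√2*(25/12) = -24*25/12 = -50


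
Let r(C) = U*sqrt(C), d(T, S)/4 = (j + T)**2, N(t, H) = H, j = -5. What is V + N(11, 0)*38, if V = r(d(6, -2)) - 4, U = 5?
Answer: 6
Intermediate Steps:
d(T, S) = 4*(-5 + T)**2
r(C) = 5*sqrt(C)
V = 6 (V = 5*sqrt(4*(-5 + 6)**2) - 4 = 5*sqrt(4*1**2) - 4 = 5*sqrt(4*1) - 4 = 5*sqrt(4) - 4 = 5*2 - 4 = 10 - 4 = 6)
V + N(11, 0)*38 = 6 + 0*38 = 6 + 0 = 6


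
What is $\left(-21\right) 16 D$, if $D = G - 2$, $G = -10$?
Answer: $4032$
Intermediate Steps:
$D = -12$ ($D = -10 - 2 = -12$)
$\left(-21\right) 16 D = \left(-21\right) 16 \left(-12\right) = \left(-336\right) \left(-12\right) = 4032$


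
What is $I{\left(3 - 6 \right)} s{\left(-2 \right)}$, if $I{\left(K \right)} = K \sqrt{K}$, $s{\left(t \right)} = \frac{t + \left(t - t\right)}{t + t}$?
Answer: $- \frac{3 i \sqrt{3}}{2} \approx - 2.5981 i$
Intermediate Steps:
$s{\left(t \right)} = \frac{1}{2}$ ($s{\left(t \right)} = \frac{t + 0}{2 t} = t \frac{1}{2 t} = \frac{1}{2}$)
$I{\left(K \right)} = K^{\frac{3}{2}}$
$I{\left(3 - 6 \right)} s{\left(-2 \right)} = \left(3 - 6\right)^{\frac{3}{2}} \cdot \frac{1}{2} = \left(-3\right)^{\frac{3}{2}} \cdot \frac{1}{2} = - 3 i \sqrt{3} \cdot \frac{1}{2} = - \frac{3 i \sqrt{3}}{2}$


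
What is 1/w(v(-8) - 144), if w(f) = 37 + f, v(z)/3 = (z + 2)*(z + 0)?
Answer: 1/37 ≈ 0.027027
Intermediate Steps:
v(z) = 3*z*(2 + z) (v(z) = 3*((z + 2)*(z + 0)) = 3*((2 + z)*z) = 3*(z*(2 + z)) = 3*z*(2 + z))
1/w(v(-8) - 144) = 1/(37 + (3*(-8)*(2 - 8) - 144)) = 1/(37 + (3*(-8)*(-6) - 144)) = 1/(37 + (144 - 144)) = 1/(37 + 0) = 1/37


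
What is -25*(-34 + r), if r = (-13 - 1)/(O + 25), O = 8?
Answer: 28400/33 ≈ 860.61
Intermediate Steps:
r = -14/33 (r = (-13 - 1)/(8 + 25) = -14/33 ≈ -0.42424)
-25*(-34 + r) = -25*(-34 - 14/33) = -25*(-1136/33) = 28400/33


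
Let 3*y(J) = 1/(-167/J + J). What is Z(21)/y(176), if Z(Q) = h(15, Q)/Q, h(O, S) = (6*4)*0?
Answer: 0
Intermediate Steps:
y(J) = 1/(3*(J - 167/J)) (y(J) = 1/(3*(-167/J + J)) = 1/(3*(J - 167/J)))
h(O, S) = 0 (h(O, S) = 24*0 = 0)
Z(Q) = 0 (Z(Q) = 0/Q = 0)
Z(21)/y(176) = 0/(((⅓)*176/(-167 + 176²))) = 0/(((⅓)*176/(-167 + 30976))) = 0/(((⅓)*176/30809)) = 0/(((⅓)*176*(1/30809))) = 0/(176/92427) = 0*(92427/176) = 0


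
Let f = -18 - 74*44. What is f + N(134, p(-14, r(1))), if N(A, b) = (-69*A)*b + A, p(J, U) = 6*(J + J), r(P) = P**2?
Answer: 1550188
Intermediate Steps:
p(J, U) = 12*J (p(J, U) = 6*(2*J) = 12*J)
N(A, b) = A - 69*A*b (N(A, b) = -69*A*b + A = A - 69*A*b)
f = -3274 (f = -18 - 3256 = -3274)
f + N(134, p(-14, r(1))) = -3274 + 134*(1 - 828*(-14)) = -3274 + 134*(1 - 69*(-168)) = -3274 + 134*(1 + 11592) = -3274 + 134*11593 = -3274 + 1553462 = 1550188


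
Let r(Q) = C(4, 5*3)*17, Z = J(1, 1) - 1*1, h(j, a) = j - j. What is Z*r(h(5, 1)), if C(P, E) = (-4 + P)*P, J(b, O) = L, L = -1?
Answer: 0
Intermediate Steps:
J(b, O) = -1
h(j, a) = 0
C(P, E) = P*(-4 + P)
Z = -2 (Z = -1 - 1*1 = -1 - 1 = -2)
r(Q) = 0 (r(Q) = (4*(-4 + 4))*17 = (4*0)*17 = 0*17 = 0)
Z*r(h(5, 1)) = -2*0 = 0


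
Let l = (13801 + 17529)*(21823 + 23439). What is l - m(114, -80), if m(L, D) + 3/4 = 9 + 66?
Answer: 5672233543/4 ≈ 1.4181e+9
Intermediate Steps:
m(L, D) = 297/4 (m(L, D) = -3/4 + (9 + 66) = -3/4 + 75 = 297/4)
l = 1418058460 (l = 31330*45262 = 1418058460)
l - m(114, -80) = 1418058460 - 1*297/4 = 1418058460 - 297/4 = 5672233543/4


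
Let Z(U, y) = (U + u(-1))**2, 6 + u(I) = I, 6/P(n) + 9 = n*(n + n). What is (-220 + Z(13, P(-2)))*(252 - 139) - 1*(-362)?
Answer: -20430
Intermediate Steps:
P(n) = 6/(-9 + 2*n**2) (P(n) = 6/(-9 + n*(n + n)) = 6/(-9 + n*(2*n)) = 6/(-9 + 2*n**2))
u(I) = -6 + I
Z(U, y) = (-7 + U)**2 (Z(U, y) = (U + (-6 - 1))**2 = (U - 7)**2 = (-7 + U)**2)
(-220 + Z(13, P(-2)))*(252 - 139) - 1*(-362) = (-220 + (-7 + 13)**2)*(252 - 139) - 1*(-362) = (-220 + 6**2)*113 + 362 = (-220 + 36)*113 + 362 = -184*113 + 362 = -20792 + 362 = -20430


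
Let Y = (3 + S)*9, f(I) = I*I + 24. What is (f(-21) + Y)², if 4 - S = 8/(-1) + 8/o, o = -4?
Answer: 381924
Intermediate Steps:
S = 14 (S = 4 - (8/(-1) + 8/(-4)) = 4 - (8*(-1) + 8*(-¼)) = 4 - (-8 - 2) = 4 - 1*(-10) = 4 + 10 = 14)
f(I) = 24 + I² (f(I) = I² + 24 = 24 + I²)
Y = 153 (Y = (3 + 14)*9 = 17*9 = 153)
(f(-21) + Y)² = ((24 + (-21)²) + 153)² = ((24 + 441) + 153)² = (465 + 153)² = 618² = 381924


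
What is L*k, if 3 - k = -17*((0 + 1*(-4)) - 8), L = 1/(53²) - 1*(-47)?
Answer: -26536824/2809 ≈ -9447.1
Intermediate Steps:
L = 132024/2809 (L = 1/2809 + 47 = 132024/2809 ≈ 47.000)
k = -201 (k = 3 - (-17)*((0 + 1*(-4)) - 8) = 3 - (-17)*((0 - 4) - 8) = 3 - (-17)*(-4 - 8) = 3 - (-17)*(-12) = 3 - 1*204 = 3 - 204 = -201)
L*k = (132024/2809)*(-201) = -26536824/2809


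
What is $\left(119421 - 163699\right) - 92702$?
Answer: $-136980$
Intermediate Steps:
$\left(119421 - 163699\right) - 92702 = -44278 - 92702 = -136980$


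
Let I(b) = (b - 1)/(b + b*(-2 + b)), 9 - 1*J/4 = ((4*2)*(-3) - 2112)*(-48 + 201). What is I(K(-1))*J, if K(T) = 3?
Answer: 435756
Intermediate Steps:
J = 1307268 (J = 36 - 4*((4*2)*(-3) - 2112)*(-48 + 201) = 36 - 4*(8*(-3) - 2112)*153 = 36 - 4*(-24 - 2112)*153 = 36 - (-8544)*153 = 36 - 4*(-326808) = 36 + 1307232 = 1307268)
I(b) = (-1 + b)/(b + b*(-2 + b))
I(K(-1))*J = 1307268/3 = (⅓)*1307268 = 435756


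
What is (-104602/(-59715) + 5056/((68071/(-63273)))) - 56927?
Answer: -250496474897333/4064859765 ≈ -61625.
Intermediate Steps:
(-104602/(-59715) + 5056/((68071/(-63273)))) - 56927 = (-104602*(-1/59715) + 5056/((68071*(-1/63273)))) - 56927 = (104602/59715 + 5056/(-68071/63273)) - 56927 = (104602/59715 + 5056*(-63273/68071)) - 56927 = (104602/59715 - 319908288/68071) - 56927 = -19096203055178/4064859765 - 56927 = -250496474897333/4064859765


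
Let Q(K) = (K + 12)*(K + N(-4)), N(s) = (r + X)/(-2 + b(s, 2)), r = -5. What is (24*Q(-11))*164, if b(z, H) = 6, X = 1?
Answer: -47232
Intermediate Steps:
N(s) = -1 (N(s) = (-5 + 1)/(-2 + 6) = -4/4 = -4*¼ = -1)
Q(K) = (-1 + K)*(12 + K) (Q(K) = (K + 12)*(K - 1) = (12 + K)*(-1 + K) = (-1 + K)*(12 + K))
(24*Q(-11))*164 = (24*(-12 + (-11)² + 11*(-11)))*164 = (24*(-12 + 121 - 121))*164 = (24*(-12))*164 = -288*164 = -47232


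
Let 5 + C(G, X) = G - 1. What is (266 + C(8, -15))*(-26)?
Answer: -6968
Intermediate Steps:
C(G, X) = -6 + G (C(G, X) = -5 + (G - 1) = -5 + (-1 + G) = -6 + G)
(266 + C(8, -15))*(-26) = (266 + (-6 + 8))*(-26) = (266 + 2)*(-26) = 268*(-26) = -6968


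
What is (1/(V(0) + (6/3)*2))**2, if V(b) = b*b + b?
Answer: 1/16 ≈ 0.062500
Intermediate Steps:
V(b) = b + b**2 (V(b) = b**2 + b = b + b**2)
(1/(V(0) + (6/3)*2))**2 = (1/(0*(1 + 0) + (6/3)*2))**2 = (1/(0*1 + (6*(1/3))*2))**2 = (1/(0 + 2*2))**2 = (1/(0 + 4))**2 = (1/4)**2 = 1/16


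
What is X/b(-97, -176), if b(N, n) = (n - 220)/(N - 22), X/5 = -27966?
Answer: -2773295/66 ≈ -42020.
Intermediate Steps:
X = -139830 (X = 5*(-27966) = -139830)
b(N, n) = (-220 + n)/(-22 + N)
X/b(-97, -176) = -139830*(-22 - 97)/(-220 - 176) = -139830/(-396/(-119)) = -139830/((-1/119*(-396))) = -139830/396/119 = -139830*119/396 = -2773295/66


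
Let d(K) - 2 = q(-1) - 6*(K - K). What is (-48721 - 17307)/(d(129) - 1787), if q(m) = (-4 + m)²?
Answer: 16507/440 ≈ 37.516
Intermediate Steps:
d(K) = 27 (d(K) = 2 + ((-4 - 1)² - 6*(K - K)) = 2 + ((-5)² - 6*0) = 2 + (25 + 0) = 2 + 25 = 27)
(-48721 - 17307)/(d(129) - 1787) = (-48721 - 17307)/(27 - 1787) = -66028/(-1760) = -66028*(-1/1760) = 16507/440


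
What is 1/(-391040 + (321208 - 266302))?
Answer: -1/336134 ≈ -2.9750e-6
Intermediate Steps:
1/(-391040 + (321208 - 266302)) = 1/(-391040 + 54906) = 1/(-336134) = -1/336134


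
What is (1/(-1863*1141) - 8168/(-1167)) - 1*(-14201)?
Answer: 11748462171946/826890687 ≈ 14208.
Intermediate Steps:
(1/(-1863*1141) - 8168/(-1167)) - 1*(-14201) = (-1/1863*1/1141 - 8168*(-1/1167)) + 14201 = (-1/2125683 + 8168/1167) + 14201 = 5787525859/826890687 + 14201 = 11748462171946/826890687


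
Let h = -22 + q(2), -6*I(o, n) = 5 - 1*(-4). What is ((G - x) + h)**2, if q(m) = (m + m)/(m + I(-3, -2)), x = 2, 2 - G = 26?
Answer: 1600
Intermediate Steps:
G = -24 (G = 2 - 1*26 = 2 - 26 = -24)
I(o, n) = -3/2 (I(o, n) = -(5 - 1*(-4))/6 = -(5 + 4)/6 = -1/6*9 = -3/2)
q(m) = 2*m/(-3/2 + m) (q(m) = (m + m)/(m - 3/2) = (2*m)/(-3/2 + m) = 2*m/(-3/2 + m))
h = -14 (h = -22 + 4*2/(-3 + 2*2) = -22 + 4*2/(-3 + 4) = -22 + 4*2/1 = -22 + 4*2*1 = -22 + 8 = -14)
((G - x) + h)**2 = ((-24 - 1*2) - 14)**2 = ((-24 - 2) - 14)**2 = (-26 - 14)**2 = (-40)**2 = 1600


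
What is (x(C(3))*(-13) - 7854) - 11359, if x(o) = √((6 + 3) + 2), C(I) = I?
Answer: -19213 - 13*√11 ≈ -19256.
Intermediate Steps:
x(o) = √11 (x(o) = √(9 + 2) = √11)
(x(C(3))*(-13) - 7854) - 11359 = (√11*(-13) - 7854) - 11359 = (-13*√11 - 7854) - 11359 = (-7854 - 13*√11) - 11359 = -19213 - 13*√11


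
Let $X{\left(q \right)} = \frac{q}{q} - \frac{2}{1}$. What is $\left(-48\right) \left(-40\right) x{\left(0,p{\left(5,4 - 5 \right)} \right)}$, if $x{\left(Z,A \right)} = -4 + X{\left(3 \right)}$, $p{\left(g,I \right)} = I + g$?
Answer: $-9600$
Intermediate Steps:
$X{\left(q \right)} = -1$ ($X{\left(q \right)} = 1 - 2 = -1$)
$x{\left(Z,A \right)} = -5$ ($x{\left(Z,A \right)} = -4 - 1 = -5$)
$\left(-48\right) \left(-40\right) x{\left(0,p{\left(5,4 - 5 \right)} \right)} = \left(-48\right) \left(-40\right) \left(-5\right) = 1920 \left(-5\right) = -9600$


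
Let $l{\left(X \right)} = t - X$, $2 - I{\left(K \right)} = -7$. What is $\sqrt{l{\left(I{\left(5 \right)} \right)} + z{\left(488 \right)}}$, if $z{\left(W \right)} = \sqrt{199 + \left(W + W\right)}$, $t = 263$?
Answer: $\sqrt{254 + 5 \sqrt{47}} \approx 16.979$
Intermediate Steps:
$I{\left(K \right)} = 9$ ($I{\left(K \right)} = 2 - -7 = 2 + 7 = 9$)
$l{\left(X \right)} = 263 - X$
$z{\left(W \right)} = \sqrt{199 + 2 W}$
$\sqrt{l{\left(I{\left(5 \right)} \right)} + z{\left(488 \right)}} = \sqrt{\left(263 - 9\right) + \sqrt{199 + 2 \cdot 488}} = \sqrt{\left(263 - 9\right) + \sqrt{199 + 976}} = \sqrt{254 + \sqrt{1175}} = \sqrt{254 + 5 \sqrt{47}}$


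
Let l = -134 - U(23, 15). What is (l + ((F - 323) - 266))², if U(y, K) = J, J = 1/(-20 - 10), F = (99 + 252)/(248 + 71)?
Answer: 47724070044121/91584900 ≈ 5.2109e+5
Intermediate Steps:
F = 351/319 ≈ 1.1003
J = -1/30 (J = 1/(-30) = -1/30 ≈ -0.033333)
U(y, K) = -1/30
l = -4019/30 (l = -134 - 1*(-1/30) = -134 + 1/30 = -4019/30 ≈ -133.97)
(l + ((F - 323) - 266))² = (-4019/30 + ((351/319 - 323) - 266))² = (-4019/30 + (-102686/319 - 266))² = (-4019/30 - 187540/319)² = (-6908261/9570)² = 47724070044121/91584900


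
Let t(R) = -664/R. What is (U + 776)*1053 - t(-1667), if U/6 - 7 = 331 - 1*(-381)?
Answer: 8934735926/1667 ≈ 5.3598e+6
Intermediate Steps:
U = 4314 (U = 42 + 6*(331 - 1*(-381)) = 42 + 6*(331 + 381) = 42 + 6*712 = 42 + 4272 = 4314)
(U + 776)*1053 - t(-1667) = (4314 + 776)*1053 - (-664)/(-1667) = 5090*1053 - (-664)*(-1)/1667 = 5359770 - 1*664/1667 = 5359770 - 664/1667 = 8934735926/1667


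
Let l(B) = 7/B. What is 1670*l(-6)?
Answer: -5845/3 ≈ -1948.3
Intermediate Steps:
1670*l(-6) = 1670*(7/(-6)) = 1670*(7*(-⅙)) = 1670*(-7/6) = -5845/3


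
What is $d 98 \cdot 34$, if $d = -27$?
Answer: $-89964$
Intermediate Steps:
$d 98 \cdot 34 = \left(-27\right) 98 \cdot 34 = \left(-2646\right) 34 = -89964$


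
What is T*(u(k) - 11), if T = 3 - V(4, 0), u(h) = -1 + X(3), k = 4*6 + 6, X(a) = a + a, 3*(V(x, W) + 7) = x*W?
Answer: -60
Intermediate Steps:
V(x, W) = -7 + W*x/3 (V(x, W) = -7 + (x*W)/3 = -7 + (W*x)/3 = -7 + W*x/3)
X(a) = 2*a
k = 30 (k = 24 + 6 = 30)
u(h) = 5 (u(h) = -1 + 2*3 = -1 + 6 = 5)
T = 10 (T = 3 - (-7 + (1/3)*0*4) = 3 - (-7 + 0) = 3 - 1*(-7) = 3 + 7 = 10)
T*(u(k) - 11) = 10*(5 - 11) = 10*(-6) = -60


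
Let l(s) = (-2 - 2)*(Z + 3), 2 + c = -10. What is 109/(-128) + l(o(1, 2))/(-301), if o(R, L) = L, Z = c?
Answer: -37417/38528 ≈ -0.97116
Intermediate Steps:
c = -12 (c = -2 - 10 = -12)
Z = -12
l(s) = 36 (l(s) = (-2 - 2)*(-12 + 3) = -4*(-9) = 36)
109/(-128) + l(o(1, 2))/(-301) = 109/(-128) + 36/(-301) = 109*(-1/128) + 36*(-1/301) = -109/128 - 36/301 = -37417/38528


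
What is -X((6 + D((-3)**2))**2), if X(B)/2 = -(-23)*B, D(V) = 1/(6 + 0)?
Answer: -31487/18 ≈ -1749.3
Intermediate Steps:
D(V) = 1/6
X(B) = 46*B (X(B) = 2*(-(-23)*B) = 2*(23*B) = 46*B)
-X((6 + D((-3)**2))**2) = -46*(6 + 1/6)**2 = -46*(37/6)**2 = -46*1369/36 = -1*31487/18 = -31487/18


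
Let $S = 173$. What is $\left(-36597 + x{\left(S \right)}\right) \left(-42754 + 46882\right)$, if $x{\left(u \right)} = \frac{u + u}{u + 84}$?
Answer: $- \frac{38824182624}{257} \approx -1.5107 \cdot 10^{8}$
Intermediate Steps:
$x{\left(u \right)} = \frac{2 u}{84 + u}$
$\left(-36597 + x{\left(S \right)}\right) \left(-42754 + 46882\right) = \left(-36597 + 2 \cdot 173 \frac{1}{84 + 173}\right) \left(-42754 + 46882\right) = \left(-36597 + 2 \cdot 173 \cdot \frac{1}{257}\right) 4128 = \left(-36597 + \frac{346}{257}\right) 4128 = \left(- \frac{9405083}{257}\right) 4128 = - \frac{38824182624}{257}$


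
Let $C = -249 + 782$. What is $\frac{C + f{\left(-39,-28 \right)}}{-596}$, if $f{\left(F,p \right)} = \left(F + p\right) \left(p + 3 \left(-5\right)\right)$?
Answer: $- \frac{1707}{298} \approx -5.7282$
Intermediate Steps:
$f{\left(F,p \right)} = \left(-15 + p\right) \left(F + p\right)$ ($f{\left(F,p \right)} = \left(F + p\right) \left(p - 15\right) = \left(F + p\right) \left(-15 + p\right) = \left(-15 + p\right) \left(F + p\right)$)
$C = 533$
$\frac{C + f{\left(-39,-28 \right)}}{-596} = \frac{533 - \left(-2097 - 784\right)}{-596} = \left(533 + \left(784 + 585 + 420 + 1092\right)\right) \left(- \frac{1}{596}\right) = \left(533 + 2881\right) \left(- \frac{1}{596}\right) = 3414 \left(- \frac{1}{596}\right) = - \frac{1707}{298}$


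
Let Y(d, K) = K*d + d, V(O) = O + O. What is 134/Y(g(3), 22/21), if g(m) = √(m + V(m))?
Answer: 938/43 ≈ 21.814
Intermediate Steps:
V(O) = 2*O
g(m) = √3*√m (g(m) = √(m + 2*m) = √(3*m) = √3*√m)
Y(d, K) = d + K*d
134/Y(g(3), 22/21) = 134/(((√3*√3)*(1 + 22/21))) = 134/((3*(1 + 22*(1/21)))) = 134/((3*(1 + 22/21))) = 134/((3*(43/21))) = 134/(43/7) = 134*(7/43) = 938/43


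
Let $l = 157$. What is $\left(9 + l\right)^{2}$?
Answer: $27556$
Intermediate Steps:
$\left(9 + l\right)^{2} = \left(9 + 157\right)^{2} = 166^{2} = 27556$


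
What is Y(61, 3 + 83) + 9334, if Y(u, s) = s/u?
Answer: 569460/61 ≈ 9335.4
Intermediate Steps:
Y(61, 3 + 83) + 9334 = (3 + 83)/61 + 9334 = 86*(1/61) + 9334 = 86/61 + 9334 = 569460/61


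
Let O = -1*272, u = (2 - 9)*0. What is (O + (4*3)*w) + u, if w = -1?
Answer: -284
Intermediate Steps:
u = 0 (u = -7*0 = 0)
O = -272
(O + (4*3)*w) + u = (-272 + (4*3)*(-1)) + 0 = (-272 + 12*(-1)) + 0 = (-272 - 12) + 0 = -284 + 0 = -284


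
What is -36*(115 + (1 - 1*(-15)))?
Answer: -4716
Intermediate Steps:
-36*(115 + (1 - 1*(-15))) = -36*(115 + (1 + 15)) = -36*(115 + 16) = -36*131 = -4716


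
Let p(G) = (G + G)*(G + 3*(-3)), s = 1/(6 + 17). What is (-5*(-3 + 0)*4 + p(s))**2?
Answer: 981443584/279841 ≈ 3507.1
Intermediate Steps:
s = 1/23 ≈ 0.043478
p(G) = 2*G*(-9 + G) (p(G) = (2*G)*(G - 9) = (2*G)*(-9 + G) = 2*G*(-9 + G))
(-5*(-3 + 0)*4 + p(s))**2 = (-5*(-3 + 0)*4 + 2*(1/23)*(-9 + 1/23))**2 = (-5*(-3)*4 + 2*(1/23)*(-206/23))**2 = (15*4 - 412/529)**2 = (60 - 412/529)**2 = (31328/529)**2 = 981443584/279841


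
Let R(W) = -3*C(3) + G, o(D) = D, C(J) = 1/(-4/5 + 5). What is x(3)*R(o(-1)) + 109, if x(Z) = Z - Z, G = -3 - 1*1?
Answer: 109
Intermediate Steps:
G = -4 (G = -3 - 1 = -4)
C(J) = 5/21 (C(J) = 1/(-4*⅕ + 5) = 1/(-⅘ + 5) = 1/(21/5) = 5/21)
R(W) = -33/7 (R(W) = -3*5/21 - 4 = -5/7 - 4 = -33/7)
x(Z) = 0
x(3)*R(o(-1)) + 109 = 0*(-33/7) + 109 = 0 + 109 = 109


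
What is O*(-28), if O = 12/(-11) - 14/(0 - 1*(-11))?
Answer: 728/11 ≈ 66.182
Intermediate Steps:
O = -26/11 (O = 12*(-1/11) - 14/(0 + 11) = -12/11 - 14/11 = -26/11 ≈ -2.3636)
O*(-28) = -26/11*(-28) = 728/11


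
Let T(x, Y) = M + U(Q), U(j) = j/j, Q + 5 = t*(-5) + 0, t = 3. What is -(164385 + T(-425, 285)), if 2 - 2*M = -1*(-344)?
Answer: -164215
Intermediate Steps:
M = -171 (M = 1 - (-1)*(-344)/2 = 1 - 1/2*344 = 1 - 172 = -171)
Q = -20 (Q = -5 + (3*(-5) + 0) = -5 + (-15 + 0) = -5 - 15 = -20)
U(j) = 1
T(x, Y) = -170 (T(x, Y) = -171 + 1 = -170)
-(164385 + T(-425, 285)) = -(164385 - 170) = -1*164215 = -164215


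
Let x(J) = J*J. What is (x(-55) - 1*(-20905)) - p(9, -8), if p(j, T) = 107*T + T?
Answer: 24794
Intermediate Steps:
p(j, T) = 108*T
x(J) = J**2
(x(-55) - 1*(-20905)) - p(9, -8) = ((-55)**2 - 1*(-20905)) - 108*(-8) = (3025 + 20905) - 1*(-864) = 23930 + 864 = 24794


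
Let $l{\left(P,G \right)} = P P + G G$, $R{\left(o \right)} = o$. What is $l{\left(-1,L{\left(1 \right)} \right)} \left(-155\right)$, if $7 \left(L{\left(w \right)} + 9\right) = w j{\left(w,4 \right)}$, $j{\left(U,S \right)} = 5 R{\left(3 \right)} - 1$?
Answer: $-7750$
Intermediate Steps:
$j{\left(U,S \right)} = 14$ ($j{\left(U,S \right)} = 5 \cdot 3 - 1 = 15 - 1 = 14$)
$L{\left(w \right)} = -9 + 2 w$ ($L{\left(w \right)} = -9 + \frac{w 14}{7} = -9 + \frac{14 w}{7} = -9 + 2 w$)
$l{\left(P,G \right)} = G^{2} + P^{2}$ ($l{\left(P,G \right)} = P^{2} + G^{2} = G^{2} + P^{2}$)
$l{\left(-1,L{\left(1 \right)} \right)} \left(-155\right) = \left(\left(-9 + 2 \cdot 1\right)^{2} + \left(-1\right)^{2}\right) \left(-155\right) = \left(\left(-9 + 2\right)^{2} + 1\right) \left(-155\right) = \left(\left(-7\right)^{2} + 1\right) \left(-155\right) = \left(49 + 1\right) \left(-155\right) = 50 \left(-155\right) = -7750$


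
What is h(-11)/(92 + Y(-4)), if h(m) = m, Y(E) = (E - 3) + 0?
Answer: -11/85 ≈ -0.12941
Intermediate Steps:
Y(E) = -3 + E (Y(E) = (-3 + E) + 0 = -3 + E)
h(-11)/(92 + Y(-4)) = -11/(92 + (-3 - 4)) = -11/(92 - 7) = -11/85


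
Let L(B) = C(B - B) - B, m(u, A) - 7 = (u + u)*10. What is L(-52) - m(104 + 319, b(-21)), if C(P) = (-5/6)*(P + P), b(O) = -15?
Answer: -8415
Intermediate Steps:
m(u, A) = 7 + 20*u (m(u, A) = 7 + (u + u)*10 = 7 + (2*u)*10 = 7 + 20*u)
C(P) = -5*P/3 (C(P) = (-5*⅙)*(2*P) = -5*P/3)
L(B) = -B (L(B) = -5*(B - B)/3 - B = -5/3*0 - B = 0 - B = -B)
L(-52) - m(104 + 319, b(-21)) = -1*(-52) - (7 + 20*(104 + 319)) = 52 - (7 + 20*423) = 52 - (7 + 8460) = 52 - 1*8467 = 52 - 8467 = -8415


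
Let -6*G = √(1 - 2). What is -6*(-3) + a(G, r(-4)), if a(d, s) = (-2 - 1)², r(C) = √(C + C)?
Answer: 27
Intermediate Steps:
r(C) = √2*√C (r(C) = √(2*C) = √2*√C)
G = -I/6 (G = -√(1 - 2)/6 = -I/6 ≈ -0.16667*I)
a(d, s) = 9 (a(d, s) = (-3)² = 9)
-6*(-3) + a(G, r(-4)) = -6*(-3) + 9 = 18 + 9 = 27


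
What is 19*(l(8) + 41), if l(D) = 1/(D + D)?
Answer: 12483/16 ≈ 780.19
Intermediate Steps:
l(D) = 1/(2*D)
19*(l(8) + 41) = 19*((½)/8 + 41) = 19*((½)*(⅛) + 41) = 19*(1/16 + 41) = 19*(657/16) = 12483/16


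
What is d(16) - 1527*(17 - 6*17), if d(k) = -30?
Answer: 129765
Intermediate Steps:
d(16) - 1527*(17 - 6*17) = -30 - 1527*(17 - 6*17) = -30 - 1527*(17 - 102) = -30 - 1527*(-85) = -30 + 129795 = 129765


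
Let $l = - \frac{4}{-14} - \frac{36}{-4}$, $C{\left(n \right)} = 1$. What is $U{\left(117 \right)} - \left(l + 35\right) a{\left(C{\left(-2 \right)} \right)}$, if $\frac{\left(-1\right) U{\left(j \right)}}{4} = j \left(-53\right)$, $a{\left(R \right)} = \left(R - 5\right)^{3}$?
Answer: $\frac{193468}{7} \approx 27638.0$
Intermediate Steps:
$a{\left(R \right)} = \left(-5 + R\right)^{3}$
$U{\left(j \right)} = 212 j$ ($U{\left(j \right)} = - 4 j \left(-53\right) = - 4 \left(- 53 j\right) = 212 j$)
$l = \frac{65}{7}$ ($l = \left(-4\right) \left(- \frac{1}{14}\right) - -9 = \frac{2}{7} + 9 = \frac{65}{7} \approx 9.2857$)
$U{\left(117 \right)} - \left(l + 35\right) a{\left(C{\left(-2 \right)} \right)} = 212 \cdot 117 - \left(\frac{65}{7} + 35\right) \left(-5 + 1\right)^{3} = 24804 - \frac{310 \left(-4\right)^{3}}{7} = 24804 - \frac{310}{7} \left(-64\right) = 24804 - - \frac{19840}{7} = 24804 + \frac{19840}{7} = \frac{193468}{7}$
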